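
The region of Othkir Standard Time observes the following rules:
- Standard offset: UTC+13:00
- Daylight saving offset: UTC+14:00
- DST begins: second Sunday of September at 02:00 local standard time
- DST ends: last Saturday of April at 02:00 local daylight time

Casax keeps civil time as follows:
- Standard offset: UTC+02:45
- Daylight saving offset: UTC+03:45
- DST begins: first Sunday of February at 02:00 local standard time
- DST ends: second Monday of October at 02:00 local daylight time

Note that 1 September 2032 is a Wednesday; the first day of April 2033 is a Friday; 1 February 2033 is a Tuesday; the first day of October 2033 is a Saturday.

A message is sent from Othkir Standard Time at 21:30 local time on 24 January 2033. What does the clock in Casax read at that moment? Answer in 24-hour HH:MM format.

1 September 2032 is a Wednesday, so the first Sunday is September 5 and the second is September 12.
1 April 2033 is a Friday, so Saturdays fall on 2, 9, 16, 23, 30; the last is April 30.
24 January 2033 falls between 12 September 2032 and 30 April 2033, so daylight saving is in effect and Othkir Standard Time is at UTC+14:00.
21:30 Othkir Standard Time − 14h = 07:30 UTC.
1 February 2033 is a Tuesday, so the first Sunday is February 6.
1 October 2033 is a Saturday, so the first Monday is October 3 and the second is October 10.
At the standard offset (UTC+02:45), 07:30 UTC + 2h45m = 10:15 Casax standard time.
The standard-time date in Casax, 24 January 2033, is outside the daylight-saving period (6 February – 10 October), so Casax is on standard time, UTC+02:45.
07:30 UTC + 2h45m = 10:15 Casax.

10:15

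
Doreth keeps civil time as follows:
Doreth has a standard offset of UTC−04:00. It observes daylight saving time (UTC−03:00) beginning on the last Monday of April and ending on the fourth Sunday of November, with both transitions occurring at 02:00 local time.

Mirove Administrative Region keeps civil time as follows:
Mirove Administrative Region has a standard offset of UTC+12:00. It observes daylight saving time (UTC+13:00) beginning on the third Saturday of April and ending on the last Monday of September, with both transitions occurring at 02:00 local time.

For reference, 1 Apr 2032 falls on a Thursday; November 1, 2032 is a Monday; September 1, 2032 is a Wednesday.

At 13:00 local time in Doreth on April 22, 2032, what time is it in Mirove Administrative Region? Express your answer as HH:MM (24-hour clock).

1 April 2032 is a Thursday, so Mondays fall on 5, 12, 19, 26; the last is April 26.
1 November 2032 is a Monday, so the first Sunday is November 7 and the fourth is November 28.
April 22, 2032 does not fall between 26 April and 28 November, so daylight saving is not in effect and Doreth is at UTC−04:00.
13:00 Doreth + 4h = 17:00 UTC.
1 April 2032 is a Thursday, so the first Saturday is April 3 and the third is April 17.
1 September 2032 is a Wednesday, so Mondays fall on 6, 13, 20, 27; the last is September 27.
At the standard offset (UTC+12:00), 17:00 UTC + 12h = 05:00 Mirove Administrative Region standard time (rolling into the next day, 23 April 2032).
Daylight saving runs 17 April – 27 September; the standard-time date in Mirove Administrative Region, April 23, 2032, is inside that window, so Mirove Administrative Region is at UTC+13:00.
17:00 UTC + 13h = 06:00 Mirove Administrative Region (rolling into the next day, 23 April 2032).

06:00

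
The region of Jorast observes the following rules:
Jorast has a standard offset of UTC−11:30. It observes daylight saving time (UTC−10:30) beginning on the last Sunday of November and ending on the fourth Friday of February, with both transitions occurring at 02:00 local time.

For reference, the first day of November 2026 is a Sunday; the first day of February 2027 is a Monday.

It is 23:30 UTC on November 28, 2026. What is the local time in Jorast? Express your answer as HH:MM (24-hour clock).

1 November 2026 is a Sunday, so Sundays fall on 1, 8, 15, 22, 29; the last is November 29.
1 February 2027 is a Monday, so the first Friday is February 5 and the fourth is February 26.
At the standard offset (UTC−11:30), 23:30 UTC − 11h30m = 12:00 Jorast standard time.
The standard-time date in Jorast, November 28, 2026, does not fall between 29 November 2026 and 26 February 2027, so daylight saving is not in effect and Jorast is at UTC−11:30.
23:30 UTC − 11h30m = 12:00 local.

12:00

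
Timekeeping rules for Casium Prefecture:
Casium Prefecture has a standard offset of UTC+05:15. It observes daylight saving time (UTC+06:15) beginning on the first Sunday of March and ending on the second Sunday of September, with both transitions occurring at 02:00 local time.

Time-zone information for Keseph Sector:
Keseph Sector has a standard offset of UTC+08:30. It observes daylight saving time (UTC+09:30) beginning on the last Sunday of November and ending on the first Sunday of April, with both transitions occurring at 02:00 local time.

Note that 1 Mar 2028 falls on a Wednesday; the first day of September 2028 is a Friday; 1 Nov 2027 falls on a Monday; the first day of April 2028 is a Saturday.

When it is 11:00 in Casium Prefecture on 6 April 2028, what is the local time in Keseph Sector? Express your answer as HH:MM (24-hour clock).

1 March 2028 is a Wednesday, so the first Sunday is March 5.
1 September 2028 is a Friday, so the first Sunday is September 3 and the second is September 10.
Daylight saving runs 5 March – 10 September; 6 April 2028 is inside that window, so Casium Prefecture is at UTC+06:15.
11:00 Casium Prefecture − 6h15m = 04:45 UTC.
1 November 2027 is a Monday, so Sundays fall on 7, 14, 21, 28; the last is November 28.
1 April 2028 is a Saturday, so the first Sunday is April 2.
At the standard offset (UTC+08:30), 04:45 UTC + 8h30m = 13:15 Keseph Sector standard time.
The standard-time date in Keseph Sector, 6 April 2028, does not fall between 28 November 2027 and 2 April 2028, so daylight saving is not in effect and Keseph Sector is at UTC+08:30.
04:45 UTC + 8h30m = 13:15 Keseph Sector.

13:15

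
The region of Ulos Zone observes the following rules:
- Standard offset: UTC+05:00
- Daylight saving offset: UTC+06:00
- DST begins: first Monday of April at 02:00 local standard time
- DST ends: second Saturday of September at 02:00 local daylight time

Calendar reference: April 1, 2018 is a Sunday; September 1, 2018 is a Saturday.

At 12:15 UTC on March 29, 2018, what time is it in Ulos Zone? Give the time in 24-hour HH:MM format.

17:15

1 April 2018 is a Sunday, so the first Monday is April 2.
1 September 2018 is a Saturday, so the first Saturday is September 1 and the second is September 8.
At the standard offset (UTC+05:00), 12:15 UTC + 5h = 17:15 Ulos Zone standard time.
Daylight saving runs 2 April – 8 September; the standard-time date in Ulos Zone, March 29, 2018, is outside that window, so Ulos Zone is on standard time at UTC+05:00.
12:15 UTC + 5h = 17:15 local.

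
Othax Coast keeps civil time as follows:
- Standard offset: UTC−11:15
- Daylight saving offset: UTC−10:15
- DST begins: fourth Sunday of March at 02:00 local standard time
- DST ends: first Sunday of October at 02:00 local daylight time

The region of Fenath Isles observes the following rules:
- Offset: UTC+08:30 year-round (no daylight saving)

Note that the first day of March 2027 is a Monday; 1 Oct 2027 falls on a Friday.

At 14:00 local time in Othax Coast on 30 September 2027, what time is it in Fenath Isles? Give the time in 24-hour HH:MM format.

08:45

1 March 2027 is a Monday, so the first Sunday is March 7 and the fourth is March 28.
1 October 2027 is a Friday, so the first Sunday is October 3.
30 September 2027 falls between 28 March and 3 October, so daylight saving is in effect and Othax Coast is at UTC−10:15.
14:00 Othax Coast + 10h15m = 00:15 UTC (rolling into the next day, 1 October 2027).
Fenath Isles has no daylight saving, so its offset is UTC+08:30 year-round.
00:15 UTC + 8h30m = 08:45 Fenath Isles.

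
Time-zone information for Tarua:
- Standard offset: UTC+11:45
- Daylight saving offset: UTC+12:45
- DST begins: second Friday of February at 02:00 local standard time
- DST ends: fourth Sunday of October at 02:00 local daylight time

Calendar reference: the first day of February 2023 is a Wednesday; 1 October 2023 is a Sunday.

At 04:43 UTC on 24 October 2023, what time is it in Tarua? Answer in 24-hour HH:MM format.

1 February 2023 is a Wednesday, so the first Friday is February 3 and the second is February 10.
1 October 2023 is a Sunday, so the first Sunday is October 1 and the fourth is October 22.
At the standard offset (UTC+11:45), 04:43 UTC + 11h45m = 16:28 Tarua standard time.
The standard-time date in Tarua, 24 October 2023, does not fall between 10 February and 22 October, so daylight saving is not in effect and Tarua is at UTC+11:45.
04:43 UTC + 11h45m = 16:28 local.

16:28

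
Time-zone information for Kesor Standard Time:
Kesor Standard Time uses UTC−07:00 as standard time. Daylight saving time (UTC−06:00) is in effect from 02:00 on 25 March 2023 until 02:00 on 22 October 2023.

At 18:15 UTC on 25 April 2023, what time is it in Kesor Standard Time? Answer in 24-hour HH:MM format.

12:15

At the standard offset (UTC−07:00), 18:15 UTC − 7h = 11:15 Kesor Standard Time standard time.
The standard-time date in Kesor Standard Time, 25 April 2023, falls between 25 March and 22 October, so daylight saving is in effect and Kesor Standard Time is at UTC−06:00.
18:15 UTC − 6h = 12:15 local.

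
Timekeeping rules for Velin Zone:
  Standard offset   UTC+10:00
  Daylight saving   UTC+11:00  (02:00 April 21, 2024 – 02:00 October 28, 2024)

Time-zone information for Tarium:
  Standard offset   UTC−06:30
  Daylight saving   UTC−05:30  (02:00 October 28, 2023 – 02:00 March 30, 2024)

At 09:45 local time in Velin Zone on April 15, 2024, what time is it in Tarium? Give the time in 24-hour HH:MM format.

Daylight saving runs 21 April – 28 October; April 15, 2024 is outside that window, so Velin Zone is on standard time at UTC+10:00.
09:45 Velin Zone − 10h = 23:45 UTC (rolling into the previous day, 14 April 2024).
At the standard offset (UTC−06:30), 23:45 UTC − 6h30m = 17:15 Tarium standard time.
The standard-time date in Tarium, April 14, 2024, is outside the daylight-saving period (28 October 2023 – 30 March 2024), so Tarium is on standard time, UTC−06:30.
23:45 UTC − 6h30m = 17:15 Tarium.

17:15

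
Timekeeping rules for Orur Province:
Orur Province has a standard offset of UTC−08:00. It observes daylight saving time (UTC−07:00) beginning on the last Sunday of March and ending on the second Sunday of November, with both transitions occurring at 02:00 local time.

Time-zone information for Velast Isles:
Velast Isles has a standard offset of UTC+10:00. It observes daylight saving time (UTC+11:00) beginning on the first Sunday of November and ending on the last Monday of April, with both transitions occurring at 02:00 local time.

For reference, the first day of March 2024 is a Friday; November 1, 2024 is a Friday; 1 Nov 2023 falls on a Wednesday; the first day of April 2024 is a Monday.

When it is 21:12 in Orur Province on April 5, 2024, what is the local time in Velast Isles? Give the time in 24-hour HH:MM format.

15:12

1 March 2024 is a Friday, so Sundays fall on 3, 10, 17, 24, 31; the last is March 31.
1 November 2024 is a Friday, so the first Sunday is November 3 and the second is November 10.
Daylight saving runs 31 March – 10 November; April 5, 2024 is inside that window, so Orur Province is at UTC−07:00.
21:12 Orur Province + 7h = 04:12 UTC (rolling into the next day, 6 April 2024).
1 November 2023 is a Wednesday, so the first Sunday is November 5.
1 April 2024 is a Monday, so Mondays fall on 1, 8, 15, 22, 29; the last is April 29.
At the standard offset (UTC+10:00), 04:12 UTC + 10h = 14:12 Velast Isles standard time.
The standard-time date in Velast Isles, April 6, 2024, lies within the daylight-saving period (5 November 2023 – 29 April 2024), so Velast Isles is on daylight time, UTC+11:00.
04:12 UTC + 11h = 15:12 Velast Isles.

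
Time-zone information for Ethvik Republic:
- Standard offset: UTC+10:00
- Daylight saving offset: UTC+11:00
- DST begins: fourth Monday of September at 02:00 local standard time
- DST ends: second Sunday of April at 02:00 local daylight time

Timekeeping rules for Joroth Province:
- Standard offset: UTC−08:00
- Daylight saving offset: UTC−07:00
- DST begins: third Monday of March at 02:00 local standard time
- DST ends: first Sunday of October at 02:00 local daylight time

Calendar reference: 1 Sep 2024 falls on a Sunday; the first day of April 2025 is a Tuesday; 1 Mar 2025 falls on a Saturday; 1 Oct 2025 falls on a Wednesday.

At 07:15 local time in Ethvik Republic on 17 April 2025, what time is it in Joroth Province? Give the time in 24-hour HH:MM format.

1 September 2024 is a Sunday, so the first Monday is September 2 and the fourth is September 23.
1 April 2025 is a Tuesday, so the first Sunday is April 6 and the second is April 13.
Daylight saving runs 23 September 2024 – 13 April 2025; 17 April 2025 is outside that window, so Ethvik Republic is on standard time at UTC+10:00.
07:15 Ethvik Republic − 10h = 21:15 UTC (rolling into the previous day, 16 April 2025).
1 March 2025 is a Saturday, so the first Monday is March 3 and the third is March 17.
1 October 2025 is a Wednesday, so the first Sunday is October 5.
At the standard offset (UTC−08:00), 21:15 UTC − 8h = 13:15 Joroth Province standard time.
The standard-time date in Joroth Province, 16 April 2025, lies within the daylight-saving period (17 March – 5 October), so Joroth Province is on daylight time, UTC−07:00.
21:15 UTC − 7h = 14:15 Joroth Province.

14:15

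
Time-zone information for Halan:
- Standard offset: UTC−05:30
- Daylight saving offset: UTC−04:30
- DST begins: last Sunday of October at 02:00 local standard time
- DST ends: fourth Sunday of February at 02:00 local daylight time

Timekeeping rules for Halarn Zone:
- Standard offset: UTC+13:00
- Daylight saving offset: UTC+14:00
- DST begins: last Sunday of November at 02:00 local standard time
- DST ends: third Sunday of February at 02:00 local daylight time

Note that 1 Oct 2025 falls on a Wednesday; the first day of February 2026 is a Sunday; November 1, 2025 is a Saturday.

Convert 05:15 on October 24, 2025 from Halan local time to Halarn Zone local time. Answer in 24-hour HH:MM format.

23:45

1 October 2025 is a Wednesday, so Sundays fall on 5, 12, 19, 26; the last is October 26.
1 February 2026 is a Sunday, so the first Sunday is February 1 and the fourth is February 22.
October 24, 2025 does not fall between 26 October 2025 and 22 February 2026, so daylight saving is not in effect and Halan is at UTC−05:30.
05:15 Halan + 5h30m = 10:45 UTC.
1 November 2025 is a Saturday, so Sundays fall on 2, 9, 16, 23, 30; the last is November 30.
1 February 2026 is a Sunday, so the first Sunday is February 1 and the third is February 15.
At the standard offset (UTC+13:00), 10:45 UTC + 13h = 23:45 Halarn Zone standard time.
The standard-time date in Halarn Zone, October 24, 2025, does not fall between 30 November 2025 and 15 February 2026, so daylight saving is not in effect and Halarn Zone is at UTC+13:00.
10:45 UTC + 13h = 23:45 Halarn Zone.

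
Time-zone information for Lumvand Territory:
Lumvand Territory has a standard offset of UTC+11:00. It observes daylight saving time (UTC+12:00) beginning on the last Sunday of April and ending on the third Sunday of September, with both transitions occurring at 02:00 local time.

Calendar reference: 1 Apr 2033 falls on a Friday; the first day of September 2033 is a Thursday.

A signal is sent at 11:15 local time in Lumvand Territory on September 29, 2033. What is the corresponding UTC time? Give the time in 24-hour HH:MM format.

1 April 2033 is a Friday, so Sundays fall on 3, 10, 17, 24; the last is April 24.
1 September 2033 is a Thursday, so the first Sunday is September 4 and the third is September 18.
Daylight saving runs 24 April – 18 September; September 29, 2033 is outside that window, so Lumvand Territory is on standard time at UTC+11:00.
11:15 local − 11h = 00:15 UTC.

00:15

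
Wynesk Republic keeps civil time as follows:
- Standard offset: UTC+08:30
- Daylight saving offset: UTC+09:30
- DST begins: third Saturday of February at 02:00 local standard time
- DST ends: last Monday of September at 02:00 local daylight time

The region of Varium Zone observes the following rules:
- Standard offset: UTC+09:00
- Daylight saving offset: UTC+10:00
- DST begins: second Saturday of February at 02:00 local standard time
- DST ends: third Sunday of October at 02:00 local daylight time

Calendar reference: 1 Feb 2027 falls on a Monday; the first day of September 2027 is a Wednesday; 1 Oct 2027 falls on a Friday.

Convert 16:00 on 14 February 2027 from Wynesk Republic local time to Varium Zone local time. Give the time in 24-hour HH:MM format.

17:30

1 February 2027 is a Monday, so the first Saturday is February 6 and the third is February 20.
1 September 2027 is a Wednesday, so Mondays fall on 6, 13, 20, 27; the last is September 27.
Daylight saving runs 20 February – 27 September; 14 February 2027 is outside that window, so Wynesk Republic is on standard time at UTC+08:30.
16:00 Wynesk Republic − 8h30m = 07:30 UTC.
1 February 2027 is a Monday, so the first Saturday is February 6 and the second is February 13.
1 October 2027 is a Friday, so the first Sunday is October 3 and the third is October 17.
At the standard offset (UTC+09:00), 07:30 UTC + 9h = 16:30 Varium Zone standard time.
Daylight saving runs 13 February – 17 October; the standard-time date in Varium Zone, 14 February 2027, is inside that window, so Varium Zone is at UTC+10:00.
07:30 UTC + 10h = 17:30 Varium Zone.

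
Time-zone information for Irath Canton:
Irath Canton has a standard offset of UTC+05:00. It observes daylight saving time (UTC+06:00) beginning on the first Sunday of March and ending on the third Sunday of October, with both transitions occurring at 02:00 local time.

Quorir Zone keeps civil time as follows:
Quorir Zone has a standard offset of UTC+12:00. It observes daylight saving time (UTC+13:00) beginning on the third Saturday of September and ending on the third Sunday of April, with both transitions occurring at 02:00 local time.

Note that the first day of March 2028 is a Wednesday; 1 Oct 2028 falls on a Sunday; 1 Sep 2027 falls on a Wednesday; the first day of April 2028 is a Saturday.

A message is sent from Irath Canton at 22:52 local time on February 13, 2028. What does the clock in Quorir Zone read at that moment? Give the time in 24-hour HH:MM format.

1 March 2028 is a Wednesday, so the first Sunday is March 5.
1 October 2028 is a Sunday, so the first Sunday is October 1 and the third is October 15.
February 13, 2028 is outside the daylight-saving period (5 March – 15 October), so Irath Canton is on standard time, UTC+05:00.
22:52 Irath Canton − 5h = 17:52 UTC.
1 September 2027 is a Wednesday, so the first Saturday is September 4 and the third is September 18.
1 April 2028 is a Saturday, so the first Sunday is April 2 and the third is April 16.
At the standard offset (UTC+12:00), 17:52 UTC + 12h = 05:52 Quorir Zone standard time (rolling into the next day, 14 February 2028).
Daylight saving runs 18 September 2027 – 16 April 2028; the standard-time date in Quorir Zone, February 14, 2028, is inside that window, so Quorir Zone is at UTC+13:00.
17:52 UTC + 13h = 06:52 Quorir Zone (rolling into the next day, 14 February 2028).

06:52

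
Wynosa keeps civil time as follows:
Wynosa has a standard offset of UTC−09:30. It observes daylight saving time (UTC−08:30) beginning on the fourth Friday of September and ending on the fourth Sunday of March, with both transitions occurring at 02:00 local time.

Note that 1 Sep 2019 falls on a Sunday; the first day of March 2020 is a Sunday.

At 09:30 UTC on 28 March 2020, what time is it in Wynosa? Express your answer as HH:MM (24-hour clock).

00:00

1 September 2019 is a Sunday, so the first Friday is September 6 and the fourth is September 27.
1 March 2020 is a Sunday, so the first Sunday is March 1 and the fourth is March 22.
At the standard offset (UTC−09:30), 09:30 UTC − 9h30m = 00:00 Wynosa standard time.
The standard-time date in Wynosa, 28 March 2020, does not fall between 27 September 2019 and 22 March 2020, so daylight saving is not in effect and Wynosa is at UTC−09:30.
09:30 UTC − 9h30m = 00:00 local.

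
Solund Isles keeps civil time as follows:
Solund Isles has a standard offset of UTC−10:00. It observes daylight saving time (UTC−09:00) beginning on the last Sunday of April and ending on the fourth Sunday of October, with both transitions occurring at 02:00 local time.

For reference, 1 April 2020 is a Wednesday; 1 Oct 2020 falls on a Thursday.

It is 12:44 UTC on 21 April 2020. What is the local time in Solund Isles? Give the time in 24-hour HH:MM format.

1 April 2020 is a Wednesday, so Sundays fall on 5, 12, 19, 26; the last is April 26.
1 October 2020 is a Thursday, so the first Sunday is October 4 and the fourth is October 25.
At the standard offset (UTC−10:00), 12:44 UTC − 10h = 02:44 Solund Isles standard time.
The standard-time date in Solund Isles, 21 April 2020, is outside the daylight-saving period (26 April – 25 October), so Solund Isles is on standard time, UTC−10:00.
12:44 UTC − 10h = 02:44 local.

02:44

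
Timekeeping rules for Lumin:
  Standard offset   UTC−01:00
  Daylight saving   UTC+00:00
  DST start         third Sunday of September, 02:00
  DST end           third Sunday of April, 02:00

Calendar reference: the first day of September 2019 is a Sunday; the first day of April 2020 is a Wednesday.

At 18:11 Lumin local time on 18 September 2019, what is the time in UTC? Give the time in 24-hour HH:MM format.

1 September 2019 is a Sunday, so the first Sunday is September 1 and the third is September 15.
1 April 2020 is a Wednesday, so the first Sunday is April 5 and the third is April 19.
18 September 2019 lies within the daylight-saving period (15 September 2019 – 19 April 2020), so Lumin is on daylight time, UTC+00:00.
18:11 local − 0h = 18:11 UTC.

18:11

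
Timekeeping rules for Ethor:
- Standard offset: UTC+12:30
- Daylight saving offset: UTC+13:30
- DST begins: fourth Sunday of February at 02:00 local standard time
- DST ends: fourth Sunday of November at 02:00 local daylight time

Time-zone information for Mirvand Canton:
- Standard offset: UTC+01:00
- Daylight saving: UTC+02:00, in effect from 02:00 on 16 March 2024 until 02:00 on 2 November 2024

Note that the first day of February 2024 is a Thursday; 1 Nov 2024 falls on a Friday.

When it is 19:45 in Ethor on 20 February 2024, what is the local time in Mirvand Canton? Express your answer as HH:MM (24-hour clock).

08:15

1 February 2024 is a Thursday, so the first Sunday is February 4 and the fourth is February 25.
1 November 2024 is a Friday, so the first Sunday is November 3 and the fourth is November 24.
20 February 2024 does not fall between 25 February and 24 November, so daylight saving is not in effect and Ethor is at UTC+12:30.
19:45 Ethor − 12h30m = 07:15 UTC.
At the standard offset (UTC+01:00), 07:15 UTC + 1h = 08:15 Mirvand Canton standard time.
Daylight saving runs 16 March – 2 November; the standard-time date in Mirvand Canton, 20 February 2024, is outside that window, so Mirvand Canton is on standard time at UTC+01:00.
07:15 UTC + 1h = 08:15 Mirvand Canton.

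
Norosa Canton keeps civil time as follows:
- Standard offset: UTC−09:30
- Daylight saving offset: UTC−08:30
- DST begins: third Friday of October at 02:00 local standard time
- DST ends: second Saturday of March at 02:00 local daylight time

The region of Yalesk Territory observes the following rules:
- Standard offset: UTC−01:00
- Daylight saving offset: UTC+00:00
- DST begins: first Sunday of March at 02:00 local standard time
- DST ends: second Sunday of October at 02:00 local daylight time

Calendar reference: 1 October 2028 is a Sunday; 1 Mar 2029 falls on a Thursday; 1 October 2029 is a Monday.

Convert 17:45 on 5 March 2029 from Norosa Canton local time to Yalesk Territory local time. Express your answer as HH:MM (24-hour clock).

1 October 2028 is a Sunday, so the first Friday is October 6 and the third is October 20.
1 March 2029 is a Thursday, so the first Saturday is March 3 and the second is March 10.
5 March 2029 falls between 20 October 2028 and 10 March 2029, so daylight saving is in effect and Norosa Canton is at UTC−08:30.
17:45 Norosa Canton + 8h30m = 02:15 UTC (rolling into the next day, 6 March 2029).
1 March 2029 is a Thursday, so the first Sunday is March 4.
1 October 2029 is a Monday, so the first Sunday is October 7 and the second is October 14.
At the standard offset (UTC−01:00), 02:15 UTC − 1h = 01:15 Yalesk Territory standard time.
Daylight saving runs 4 March – 14 October; the standard-time date in Yalesk Territory, 6 March 2029, is inside that window, so Yalesk Territory is at UTC+00:00.
02:15 UTC + 0h = 02:15 Yalesk Territory.

02:15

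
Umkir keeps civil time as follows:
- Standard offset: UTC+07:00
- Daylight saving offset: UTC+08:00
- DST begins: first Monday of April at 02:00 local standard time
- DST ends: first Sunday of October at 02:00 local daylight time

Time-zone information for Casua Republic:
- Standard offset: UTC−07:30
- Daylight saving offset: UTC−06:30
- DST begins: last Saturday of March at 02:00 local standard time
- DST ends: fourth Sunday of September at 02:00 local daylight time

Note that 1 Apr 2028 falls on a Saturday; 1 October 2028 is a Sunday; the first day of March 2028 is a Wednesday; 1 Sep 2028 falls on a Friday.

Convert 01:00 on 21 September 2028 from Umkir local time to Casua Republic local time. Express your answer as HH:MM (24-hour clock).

10:30

1 April 2028 is a Saturday, so the first Monday is April 3.
1 October 2028 is a Sunday, so the first Sunday is October 1.
21 September 2028 lies within the daylight-saving period (3 April – 1 October), so Umkir is on daylight time, UTC+08:00.
01:00 Umkir − 8h = 17:00 UTC (rolling into the previous day, 20 September 2028).
1 March 2028 is a Wednesday, so Saturdays fall on 4, 11, 18, 25; the last is March 25.
1 September 2028 is a Friday, so the first Sunday is September 3 and the fourth is September 24.
At the standard offset (UTC−07:30), 17:00 UTC − 7h30m = 09:30 Casua Republic standard time.
The standard-time date in Casua Republic, 20 September 2028, lies within the daylight-saving period (25 March – 24 September), so Casua Republic is on daylight time, UTC−06:30.
17:00 UTC − 6h30m = 10:30 Casua Republic.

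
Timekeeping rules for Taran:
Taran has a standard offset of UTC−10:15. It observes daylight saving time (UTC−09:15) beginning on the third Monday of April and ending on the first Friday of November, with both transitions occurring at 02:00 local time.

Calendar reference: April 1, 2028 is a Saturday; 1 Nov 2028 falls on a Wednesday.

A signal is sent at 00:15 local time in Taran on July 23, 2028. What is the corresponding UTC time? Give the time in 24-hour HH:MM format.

1 April 2028 is a Saturday, so the first Monday is April 3 and the third is April 17.
1 November 2028 is a Wednesday, so the first Friday is November 3.
July 23, 2028 falls between 17 April and 3 November, so daylight saving is in effect and Taran is at UTC−09:15.
00:15 local + 9h15m = 09:30 UTC.

09:30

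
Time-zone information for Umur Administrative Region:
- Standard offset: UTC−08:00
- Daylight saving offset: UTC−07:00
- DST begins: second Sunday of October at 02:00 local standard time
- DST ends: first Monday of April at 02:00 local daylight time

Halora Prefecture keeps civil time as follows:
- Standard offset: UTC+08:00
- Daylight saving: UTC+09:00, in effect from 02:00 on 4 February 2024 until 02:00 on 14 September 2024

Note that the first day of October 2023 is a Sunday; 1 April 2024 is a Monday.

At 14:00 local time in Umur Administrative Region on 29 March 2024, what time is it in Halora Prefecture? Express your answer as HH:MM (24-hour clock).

06:00

1 October 2023 is a Sunday, so the first Sunday is October 1 and the second is October 8.
1 April 2024 is a Monday, so the first Monday is April 1.
29 March 2024 falls between 8 October 2023 and 1 April 2024, so daylight saving is in effect and Umur Administrative Region is at UTC−07:00.
14:00 Umur Administrative Region + 7h = 21:00 UTC.
At the standard offset (UTC+08:00), 21:00 UTC + 8h = 05:00 Halora Prefecture standard time (rolling into the next day, 30 March 2024).
Daylight saving runs 4 February – 14 September; the standard-time date in Halora Prefecture, 30 March 2024, is inside that window, so Halora Prefecture is at UTC+09:00.
21:00 UTC + 9h = 06:00 Halora Prefecture (rolling into the next day, 30 March 2024).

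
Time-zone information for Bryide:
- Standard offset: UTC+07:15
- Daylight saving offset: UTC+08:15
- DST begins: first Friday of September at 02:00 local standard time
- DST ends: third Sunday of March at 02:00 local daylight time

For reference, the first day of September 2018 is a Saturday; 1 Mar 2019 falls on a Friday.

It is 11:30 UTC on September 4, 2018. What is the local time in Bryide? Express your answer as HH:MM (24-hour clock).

1 September 2018 is a Saturday, so the first Friday is September 7.
1 March 2019 is a Friday, so the first Sunday is March 3 and the third is March 17.
At the standard offset (UTC+07:15), 11:30 UTC + 7h15m = 18:45 Bryide standard time.
The standard-time date in Bryide, September 4, 2018, does not fall between 7 September 2018 and 17 March 2019, so daylight saving is not in effect and Bryide is at UTC+07:15.
11:30 UTC + 7h15m = 18:45 local.

18:45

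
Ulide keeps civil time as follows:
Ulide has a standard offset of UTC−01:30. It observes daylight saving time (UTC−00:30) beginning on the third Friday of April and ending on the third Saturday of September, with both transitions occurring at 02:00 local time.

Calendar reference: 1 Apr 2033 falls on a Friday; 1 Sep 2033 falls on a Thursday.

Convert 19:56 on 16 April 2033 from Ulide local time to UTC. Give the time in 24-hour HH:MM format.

20:26

1 April 2033 is a Friday, so the first Friday is April 1 and the third is April 15.
1 September 2033 is a Thursday, so the first Saturday is September 3 and the third is September 17.
Daylight saving runs 15 April – 17 September; 16 April 2033 is inside that window, so Ulide is at UTC−00:30.
19:56 local + 0h30m = 20:26 UTC.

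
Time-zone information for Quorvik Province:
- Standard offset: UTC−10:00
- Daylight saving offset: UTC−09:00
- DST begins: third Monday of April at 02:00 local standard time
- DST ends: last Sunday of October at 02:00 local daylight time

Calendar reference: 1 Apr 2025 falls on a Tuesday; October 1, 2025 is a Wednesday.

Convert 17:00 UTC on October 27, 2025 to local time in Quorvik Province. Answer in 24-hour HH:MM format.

07:00

1 April 2025 is a Tuesday, so the first Monday is April 7 and the third is April 21.
1 October 2025 is a Wednesday, so Sundays fall on 5, 12, 19, 26; the last is October 26.
At the standard offset (UTC−10:00), 17:00 UTC − 10h = 07:00 Quorvik Province standard time.
Daylight saving runs 21 April – 26 October; the standard-time date in Quorvik Province, October 27, 2025, is outside that window, so Quorvik Province is on standard time at UTC−10:00.
17:00 UTC − 10h = 07:00 local.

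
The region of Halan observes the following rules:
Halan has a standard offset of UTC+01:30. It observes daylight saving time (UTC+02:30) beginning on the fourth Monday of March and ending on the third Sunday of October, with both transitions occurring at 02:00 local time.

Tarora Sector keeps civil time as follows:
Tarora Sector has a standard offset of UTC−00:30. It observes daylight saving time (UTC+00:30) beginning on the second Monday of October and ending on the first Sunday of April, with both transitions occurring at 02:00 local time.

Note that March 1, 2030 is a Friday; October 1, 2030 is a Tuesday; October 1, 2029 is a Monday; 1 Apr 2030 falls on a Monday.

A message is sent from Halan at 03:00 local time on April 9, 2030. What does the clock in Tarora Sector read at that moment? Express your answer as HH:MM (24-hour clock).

1 March 2030 is a Friday, so the first Monday is March 4 and the fourth is March 25.
1 October 2030 is a Tuesday, so the first Sunday is October 6 and the third is October 20.
Daylight saving runs 25 March – 20 October; April 9, 2030 is inside that window, so Halan is at UTC+02:30.
03:00 Halan − 2h30m = 00:30 UTC.
1 October 2029 is a Monday, so the first Monday is October 1 and the second is October 8.
1 April 2030 is a Monday, so the first Sunday is April 7.
At the standard offset (UTC−00:30), 00:30 UTC − 0h30m = 00:00 Tarora Sector standard time.
The standard-time date in Tarora Sector, April 9, 2030, is outside the daylight-saving period (8 October 2029 – 7 April 2030), so Tarora Sector is on standard time, UTC−00:30.
00:30 UTC − 0h30m = 00:00 Tarora Sector.

00:00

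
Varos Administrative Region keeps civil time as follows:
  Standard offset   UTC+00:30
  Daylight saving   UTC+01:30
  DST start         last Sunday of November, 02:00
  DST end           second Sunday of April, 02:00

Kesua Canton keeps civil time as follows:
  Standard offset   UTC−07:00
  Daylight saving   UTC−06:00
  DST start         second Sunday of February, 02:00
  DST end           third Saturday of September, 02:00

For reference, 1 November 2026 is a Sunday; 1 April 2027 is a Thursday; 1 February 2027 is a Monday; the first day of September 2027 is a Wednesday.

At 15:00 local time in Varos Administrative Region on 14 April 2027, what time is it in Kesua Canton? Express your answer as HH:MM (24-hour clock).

1 November 2026 is a Sunday, so Sundays fall on 1, 8, 15, 22, 29; the last is November 29.
1 April 2027 is a Thursday, so the first Sunday is April 4 and the second is April 11.
Daylight saving runs 29 November 2026 – 11 April 2027; 14 April 2027 is outside that window, so Varos Administrative Region is on standard time at UTC+00:30.
15:00 Varos Administrative Region − 0h30m = 14:30 UTC.
1 February 2027 is a Monday, so the first Sunday is February 7 and the second is February 14.
1 September 2027 is a Wednesday, so the first Saturday is September 4 and the third is September 18.
At the standard offset (UTC−07:00), 14:30 UTC − 7h = 07:30 Kesua Canton standard time.
Daylight saving runs 14 February – 18 September; the standard-time date in Kesua Canton, 14 April 2027, is inside that window, so Kesua Canton is at UTC−06:00.
14:30 UTC − 6h = 08:30 Kesua Canton.

08:30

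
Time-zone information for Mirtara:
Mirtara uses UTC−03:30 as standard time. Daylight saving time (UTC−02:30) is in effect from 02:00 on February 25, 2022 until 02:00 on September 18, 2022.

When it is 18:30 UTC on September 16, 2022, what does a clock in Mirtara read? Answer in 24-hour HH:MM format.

At the standard offset (UTC−03:30), 18:30 UTC − 3h30m = 15:00 Mirtara standard time.
Daylight saving runs 25 February – 18 September; the standard-time date in Mirtara, September 16, 2022, is inside that window, so Mirtara is at UTC−02:30.
18:30 UTC − 2h30m = 16:00 local.

16:00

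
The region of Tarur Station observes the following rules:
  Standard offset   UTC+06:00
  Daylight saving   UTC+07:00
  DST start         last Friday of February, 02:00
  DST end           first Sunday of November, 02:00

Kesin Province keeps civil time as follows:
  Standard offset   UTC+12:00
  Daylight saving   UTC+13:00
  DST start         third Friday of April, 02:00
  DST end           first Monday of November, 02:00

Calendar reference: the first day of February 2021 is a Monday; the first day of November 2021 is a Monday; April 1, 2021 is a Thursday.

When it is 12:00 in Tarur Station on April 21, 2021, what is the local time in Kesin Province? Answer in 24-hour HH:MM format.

18:00

1 February 2021 is a Monday, so Fridays fall on 5, 12, 19, 26; the last is February 26.
1 November 2021 is a Monday, so the first Sunday is November 7.
April 21, 2021 lies within the daylight-saving period (26 February – 7 November), so Tarur Station is on daylight time, UTC+07:00.
12:00 Tarur Station − 7h = 05:00 UTC.
1 April 2021 is a Thursday, so the first Friday is April 2 and the third is April 16.
1 November 2021 is a Monday, so the first Monday is November 1.
At the standard offset (UTC+12:00), 05:00 UTC + 12h = 17:00 Kesin Province standard time.
The standard-time date in Kesin Province, April 21, 2021, falls between 16 April and 1 November, so daylight saving is in effect and Kesin Province is at UTC+13:00.
05:00 UTC + 13h = 18:00 Kesin Province.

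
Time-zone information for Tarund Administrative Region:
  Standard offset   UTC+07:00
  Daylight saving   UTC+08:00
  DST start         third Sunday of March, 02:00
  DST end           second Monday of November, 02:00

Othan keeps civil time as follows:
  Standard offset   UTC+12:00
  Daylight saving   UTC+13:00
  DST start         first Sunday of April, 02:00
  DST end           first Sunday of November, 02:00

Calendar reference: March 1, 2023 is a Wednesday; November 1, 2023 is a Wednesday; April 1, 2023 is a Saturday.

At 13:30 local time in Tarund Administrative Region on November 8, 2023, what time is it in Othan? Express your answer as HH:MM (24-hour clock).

1 March 2023 is a Wednesday, so the first Sunday is March 5 and the third is March 19.
1 November 2023 is a Wednesday, so the first Monday is November 6 and the second is November 13.
November 8, 2023 falls between 19 March and 13 November, so daylight saving is in effect and Tarund Administrative Region is at UTC+08:00.
13:30 Tarund Administrative Region − 8h = 05:30 UTC.
1 April 2023 is a Saturday, so the first Sunday is April 2.
1 November 2023 is a Wednesday, so the first Sunday is November 5.
At the standard offset (UTC+12:00), 05:30 UTC + 12h = 17:30 Othan standard time.
The standard-time date in Othan, November 8, 2023, is outside the daylight-saving period (2 April – 5 November), so Othan is on standard time, UTC+12:00.
05:30 UTC + 12h = 17:30 Othan.

17:30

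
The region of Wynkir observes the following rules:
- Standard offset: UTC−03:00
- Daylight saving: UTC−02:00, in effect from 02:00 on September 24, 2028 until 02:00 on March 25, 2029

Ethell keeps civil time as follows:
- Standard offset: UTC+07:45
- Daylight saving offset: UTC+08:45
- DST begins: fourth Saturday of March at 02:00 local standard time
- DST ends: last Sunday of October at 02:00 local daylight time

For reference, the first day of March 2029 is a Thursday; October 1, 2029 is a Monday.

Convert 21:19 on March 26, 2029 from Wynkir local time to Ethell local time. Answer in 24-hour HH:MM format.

09:04

March 26, 2029 does not fall between 24 September 2028 and 25 March 2029, so daylight saving is not in effect and Wynkir is at UTC−03:00.
21:19 Wynkir + 3h = 00:19 UTC (rolling into the next day, 27 March 2029).
1 March 2029 is a Thursday, so the first Saturday is March 3 and the fourth is March 24.
1 October 2029 is a Monday, so Sundays fall on 7, 14, 21, 28; the last is October 28.
At the standard offset (UTC+07:45), 00:19 UTC + 7h45m = 08:04 Ethell standard time.
The standard-time date in Ethell, March 27, 2029, falls between 24 March and 28 October, so daylight saving is in effect and Ethell is at UTC+08:45.
00:19 UTC + 8h45m = 09:04 Ethell.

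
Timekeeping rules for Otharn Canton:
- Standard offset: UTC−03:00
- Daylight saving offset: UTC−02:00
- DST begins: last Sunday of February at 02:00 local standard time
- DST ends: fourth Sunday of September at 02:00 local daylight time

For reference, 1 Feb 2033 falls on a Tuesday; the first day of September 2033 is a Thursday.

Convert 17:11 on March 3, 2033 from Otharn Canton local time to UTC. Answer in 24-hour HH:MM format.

19:11

1 February 2033 is a Tuesday, so Sundays fall on 6, 13, 20, 27; the last is February 27.
1 September 2033 is a Thursday, so the first Sunday is September 4 and the fourth is September 25.
March 3, 2033 falls between 27 February and 25 September, so daylight saving is in effect and Otharn Canton is at UTC−02:00.
17:11 local + 2h = 19:11 UTC.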